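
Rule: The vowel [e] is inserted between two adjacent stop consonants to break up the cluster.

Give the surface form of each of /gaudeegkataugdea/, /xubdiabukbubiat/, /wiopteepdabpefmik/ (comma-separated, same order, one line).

gaudeegekataugedea, xubediabukebubiat, wiopeteepedabepefmik

/gaudeegkataugdea/: /g/ and /k/ form a stop–stop cluster, so [e] is inserted between them. /g/ and /d/ form a stop–stop cluster, so [e] is inserted between them. → [gaudeegekataugedea].
/xubdiabukbubiat/: /b/ and /d/ form a stop–stop cluster, so [e] is inserted between them. /k/ and /b/ form a stop–stop cluster, so [e] is inserted between them. → [xubediabukebubiat].
/wiopteepdabpefmik/: /p/ and /t/ form a stop–stop cluster, so [e] is inserted between them. /p/ and /d/ form a stop–stop cluster, so [e] is inserted between them. /b/ and /p/ form a stop–stop cluster, so [e] is inserted between them. → [wiopeteepedabepefmik].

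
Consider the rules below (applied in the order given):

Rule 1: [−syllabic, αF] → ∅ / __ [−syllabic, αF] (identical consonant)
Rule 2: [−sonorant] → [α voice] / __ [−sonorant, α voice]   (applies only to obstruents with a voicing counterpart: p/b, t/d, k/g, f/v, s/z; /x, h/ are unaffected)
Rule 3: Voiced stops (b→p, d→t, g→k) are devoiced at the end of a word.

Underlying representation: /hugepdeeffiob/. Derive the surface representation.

hugebdeefiop

Rule 1 (degemination): /ff/ is a geminate; the first /f/ deletes. /hugepdeeffiob/ → hugepdeefiob.
Rule 2 (regressive voicing assimilation): /p/ precedes the voiced obstruent /d/, so it voices to [b] by assimilation. /hugepdeefiob/ → hugebdeefiob.
Rule 3 (final devoicing): /b/ is a voiced stop in word-final position, so it devoices to [p]. /hugebdeefiob/ → hugebdeefiop.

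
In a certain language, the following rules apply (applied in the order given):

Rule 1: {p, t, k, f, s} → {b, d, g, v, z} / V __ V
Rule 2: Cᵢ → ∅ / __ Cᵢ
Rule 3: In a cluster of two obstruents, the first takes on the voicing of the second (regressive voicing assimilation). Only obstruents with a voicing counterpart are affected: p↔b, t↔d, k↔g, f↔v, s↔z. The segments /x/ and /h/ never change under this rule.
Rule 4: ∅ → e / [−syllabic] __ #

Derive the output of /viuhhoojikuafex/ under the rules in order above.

viuhoojiguavexe

Rule 1 (intervocalic voicing): /k/ is a voiceless obstruent between vowels /i/ and /u/, so it voices to [g]. /f/ is a voiceless obstruent between vowels /a/ and /e/, so it voices to [v]. /viuhhoojikuafex/ → viuhhoojiguavex.
Rule 2 (degemination): /hh/ is a geminate; the first /h/ deletes. /viuhhoojiguavex/ → viuhoojiguavex.
Rule 3 (regressive voicing assimilation): no segment meets the environment; /viuhoojiguavex/ is unchanged.
Rule 4 (final e-epenthesis): the form ends in the consonant /x/, so [e] is inserted word-finally. /viuhoojiguavex/ → viuhoojiguavexe.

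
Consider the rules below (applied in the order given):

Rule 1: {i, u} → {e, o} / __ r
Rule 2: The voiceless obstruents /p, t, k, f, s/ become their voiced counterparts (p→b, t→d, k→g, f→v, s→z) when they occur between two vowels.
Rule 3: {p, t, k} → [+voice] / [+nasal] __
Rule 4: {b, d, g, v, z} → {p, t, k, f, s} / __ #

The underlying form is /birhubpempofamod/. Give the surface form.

Rule 1 (pre-rhotic lowering): /i/ is a high vowel immediately before /r/, so it lowers to [e]. /birhubpempofamod/ → berhubpempofamod.
Rule 2 (intervocalic voicing): /f/ is a voiceless obstruent between vowels /o/ and /a/, so it voices to [v]. /berhubpempofamod/ → berhubpempovamod.
Rule 3 (post-nasal voicing): /p/ is a voiceless stop immediately after the nasal /m/, so it voices to [b]. /berhubpempovamod/ → berhubpembovamod.
Rule 4 (final devoicing): /d/ is a voiced obstruent in word-final position, so it devoices to [t]. /berhubpembovamod/ → berhubpembovamot.

berhubpembovamot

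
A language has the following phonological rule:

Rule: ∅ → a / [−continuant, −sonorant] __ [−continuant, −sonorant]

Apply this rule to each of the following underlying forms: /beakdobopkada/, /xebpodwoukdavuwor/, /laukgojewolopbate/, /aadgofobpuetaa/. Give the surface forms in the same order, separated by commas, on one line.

beakadobopakada, xebapodwoukadavuwor, laukagojewolopabate, aadagofobapuetaa

/beakdobopkada/: /k/ and /d/ form a stop–stop cluster, so [a] is inserted between them. /p/ and /k/ form a stop–stop cluster, so [a] is inserted between them. → [beakadobopakada].
/xebpodwoukdavuwor/: /b/ and /p/ form a stop–stop cluster, so [a] is inserted between them. /k/ and /d/ form a stop–stop cluster, so [a] is inserted between them. → [xebapodwoukadavuwor].
/laukgojewolopbate/: /k/ and /g/ form a stop–stop cluster, so [a] is inserted between them. /p/ and /b/ form a stop–stop cluster, so [a] is inserted between them. → [laukagojewolopabate].
/aadgofobpuetaa/: /d/ and /g/ form a stop–stop cluster, so [a] is inserted between them. /b/ and /p/ form a stop–stop cluster, so [a] is inserted between them. → [aadagofobapuetaa].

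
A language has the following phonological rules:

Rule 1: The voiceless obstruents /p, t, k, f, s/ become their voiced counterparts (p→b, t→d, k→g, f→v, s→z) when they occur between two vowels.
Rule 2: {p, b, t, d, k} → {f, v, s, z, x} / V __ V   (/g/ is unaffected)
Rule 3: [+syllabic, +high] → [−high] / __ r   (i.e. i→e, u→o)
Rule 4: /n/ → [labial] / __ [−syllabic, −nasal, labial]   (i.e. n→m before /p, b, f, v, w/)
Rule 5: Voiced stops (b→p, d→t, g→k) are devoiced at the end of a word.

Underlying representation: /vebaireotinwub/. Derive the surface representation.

Rule 1 (intervocalic voicing): /t/ is a voiceless obstruent between vowels /o/ and /i/, so it voices to [d]. /vebaireotinwub/ → vebaireodinwub.
Rule 2 (intervocalic spirantization): /b/ is a stop between vowels /e/ and /a/, so it spirantizes to the fricative [v]. /d/ is a stop between vowels /o/ and /i/, so it spirantizes to the fricative [z]. /vebaireodinwub/ → vevaireozinwub.
Rule 3 (pre-rhotic lowering): /i/ is a high vowel immediately before /r/, so it lowers to [e]. /vevaireozinwub/ → vevaereozinwub.
Rule 4 (nasal place assimilation): /n/ precedes the labial consonant /w/, so it assimilates in place to [m]. /vevaereozinwub/ → vevaereozimwub.
Rule 5 (final devoicing): /b/ is a voiced stop in word-final position, so it devoices to [p]. /vevaereozimwub/ → vevaereozimwup.

vevaereozimwup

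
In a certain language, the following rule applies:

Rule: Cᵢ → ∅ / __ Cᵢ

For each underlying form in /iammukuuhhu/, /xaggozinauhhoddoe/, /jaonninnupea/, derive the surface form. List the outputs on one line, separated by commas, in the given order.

/iammukuuhhu/: /mm/ is a geminate; the first /m/ deletes. /hh/ is a geminate; the first /h/ deletes. → [iamukuuhu].
/xaggozinauhhoddoe/: /gg/ is a geminate; the first /g/ deletes. /hh/ is a geminate; the first /h/ deletes. /dd/ is a geminate; the first /d/ deletes. → [xagozinauhodoe].
/jaonninnupea/: /nn/ is a geminate; the first /n/ deletes. /nn/ is a geminate; the first /n/ deletes. → [jaoninupea].

iamukuuhu, xagozinauhodoe, jaoninupea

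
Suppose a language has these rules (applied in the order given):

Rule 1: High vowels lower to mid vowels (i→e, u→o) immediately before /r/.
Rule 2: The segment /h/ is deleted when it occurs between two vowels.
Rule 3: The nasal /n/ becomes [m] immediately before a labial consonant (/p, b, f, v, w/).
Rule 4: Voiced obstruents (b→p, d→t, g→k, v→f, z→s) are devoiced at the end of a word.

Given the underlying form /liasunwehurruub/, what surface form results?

liasumweorruup

Rule 1 (pre-rhotic lowering): /u/ is a high vowel immediately before /r/, so it lowers to [o]. /liasunwehurruub/ → liasunwehorruub.
Rule 2 (intervocalic h-deletion): /h/ occurs between vowels /e/ and /o/, so it deletes. /liasunwehorruub/ → liasunweorruub.
Rule 3 (nasal place assimilation): /n/ precedes the labial consonant /w/, so it assimilates in place to [m]. /liasunweorruub/ → liasumweorruub.
Rule 4 (final devoicing): /b/ is a voiced obstruent in word-final position, so it devoices to [p]. /liasumweorruub/ → liasumweorruup.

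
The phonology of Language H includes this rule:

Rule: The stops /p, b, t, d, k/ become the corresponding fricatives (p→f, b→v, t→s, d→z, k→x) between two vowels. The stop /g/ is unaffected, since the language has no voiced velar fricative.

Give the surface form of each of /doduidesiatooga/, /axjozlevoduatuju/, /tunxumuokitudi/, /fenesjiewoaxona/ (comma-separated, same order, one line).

/doduidesiatooga/: /d/ is a stop between vowels /o/ and /u/, so it spirantizes to the fricative [z]. /d/ is a stop between vowels /i/ and /e/, so it spirantizes to the fricative [z]. /t/ is a stop between vowels /a/ and /o/, so it spirantizes to the fricative [s]. → [dozuizesiasooga].
/axjozlevoduatuju/: /d/ is a stop between vowels /o/ and /u/, so it spirantizes to the fricative [z]. /t/ is a stop between vowels /a/ and /u/, so it spirantizes to the fricative [s]. → [axjozlevozuasuju].
/tunxumuokitudi/: /k/ is a stop between vowels /o/ and /i/, so it spirantizes to the fricative [x]. /t/ is a stop between vowels /i/ and /u/, so it spirantizes to the fricative [s]. /d/ is a stop between vowels /u/ and /i/, so it spirantizes to the fricative [z]. → [tunxumuoxisuzi].
/fenesjiewoaxona/: the rule's environment is not met; surfaces unchanged as [fenesjiewoaxona].

dozuizesiasooga, axjozlevozuasuju, tunxumuoxisuzi, fenesjiewoaxona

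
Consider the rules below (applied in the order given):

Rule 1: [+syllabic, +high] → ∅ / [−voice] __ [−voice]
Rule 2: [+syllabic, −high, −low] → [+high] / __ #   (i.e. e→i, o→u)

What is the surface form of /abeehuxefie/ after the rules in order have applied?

abeehxefii

Rule 1 (high vowel syncope): /u/ is a high vowel flanked by voiceless consonants /h/ and /x/, so it deletes. /abeehuxefie/ → abeehxefie.
Rule 2 (final vowel raising): /e/ is a mid vowel in word-final position, so it raises to [i]. /abeehxefie/ → abeehxefii.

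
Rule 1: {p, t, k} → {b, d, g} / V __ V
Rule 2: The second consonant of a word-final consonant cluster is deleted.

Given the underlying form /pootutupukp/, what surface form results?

Rule 1 (intervocalic voicing): /t/ is a voiceless stop between vowels /o/ and /u/, so it voices to [d]. /t/ is a voiceless stop between vowels /u/ and /u/, so it voices to [d]. /p/ is a voiceless stop between vowels /u/ and /u/, so it voices to [b]. /pootutupukp/ → poodudubukp.
Rule 2 (final cluster simplification): /p/ is the second consonant of a word-final cluster /kp/, so it deletes. /poodudubukp/ → poodudubuk.

poodudubuk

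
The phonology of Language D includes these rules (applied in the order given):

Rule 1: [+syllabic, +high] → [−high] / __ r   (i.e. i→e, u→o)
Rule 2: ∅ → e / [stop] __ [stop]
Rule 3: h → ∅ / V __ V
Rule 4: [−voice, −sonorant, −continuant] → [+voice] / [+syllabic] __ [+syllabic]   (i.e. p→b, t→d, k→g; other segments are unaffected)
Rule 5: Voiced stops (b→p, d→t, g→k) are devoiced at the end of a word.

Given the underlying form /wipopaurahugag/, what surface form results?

Rule 1 (pre-rhotic lowering): /u/ is a high vowel immediately before /r/, so it lowers to [o]. /wipopaurahugag/ → wipopaorahugag.
Rule 2 (stop-cluster e-epenthesis): no segment meets the environment; /wipopaorahugag/ is unchanged.
Rule 3 (intervocalic h-deletion): /h/ occurs between vowels /a/ and /u/, so it deletes. /wipopaorahugag/ → wipopaoraugag.
Rule 4 (intervocalic voicing): /p/ is a voiceless stop between vowels /i/ and /o/, so it voices to [b]. /p/ is a voiceless stop between vowels /o/ and /a/, so it voices to [b]. /wipopaoraugag/ → wibobaoraugag.
Rule 5 (final devoicing): /g/ is a voiced stop in word-final position, so it devoices to [k]. /wibobaoraugag/ → wibobaoraugak.

wibobaoraugak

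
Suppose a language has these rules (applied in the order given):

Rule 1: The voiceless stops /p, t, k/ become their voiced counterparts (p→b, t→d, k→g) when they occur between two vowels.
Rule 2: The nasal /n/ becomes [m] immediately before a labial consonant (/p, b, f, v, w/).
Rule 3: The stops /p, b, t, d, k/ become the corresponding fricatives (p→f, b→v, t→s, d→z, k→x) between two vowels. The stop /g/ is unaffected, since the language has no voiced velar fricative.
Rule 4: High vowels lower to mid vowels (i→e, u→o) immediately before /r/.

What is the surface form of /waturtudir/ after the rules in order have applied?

Rule 1 (intervocalic voicing): /t/ is a voiceless stop between vowels /a/ and /u/, so it voices to [d]. /waturtudir/ → wadurtudir.
Rule 2 (nasal place assimilation): no segment meets the environment; /wadurtudir/ is unchanged.
Rule 3 (intervocalic spirantization): /d/ is a stop between vowels /a/ and /u/, so it spirantizes to the fricative [z]. /d/ is a stop between vowels /u/ and /i/, so it spirantizes to the fricative [z]. /wadurtudir/ → wazurtuzir.
Rule 4 (pre-rhotic lowering): /u/ is a high vowel immediately before /r/, so it lowers to [o]. /i/ is a high vowel immediately before /r/, so it lowers to [e]. /wazurtuzir/ → wazortuzer.

wazortuzer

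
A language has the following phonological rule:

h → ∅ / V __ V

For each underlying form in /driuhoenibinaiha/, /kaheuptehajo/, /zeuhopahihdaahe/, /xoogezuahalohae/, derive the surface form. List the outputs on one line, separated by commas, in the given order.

driuoenibinaia, kaeupteajo, zeuopaihdaae, xoogezuaaloae

/driuhoenibinaiha/: /h/ occurs between vowels /u/ and /o/, so it deletes. /h/ occurs between vowels /i/ and /a/, so it deletes. → [driuoenibinaia].
/kaheuptehajo/: /h/ occurs between vowels /a/ and /e/, so it deletes. /h/ occurs between vowels /e/ and /a/, so it deletes. → [kaeupteajo].
/zeuhopahihdaahe/: /h/ occurs between vowels /u/ and /o/, so it deletes. /h/ occurs between vowels /a/ and /i/, so it deletes. /h/ occurs between vowels /a/ and /e/, so it deletes. → [zeuopaihdaae].
/xoogezuahalohae/: /h/ occurs between vowels /a/ and /a/, so it deletes. /h/ occurs between vowels /o/ and /a/, so it deletes. → [xoogezuaaloae].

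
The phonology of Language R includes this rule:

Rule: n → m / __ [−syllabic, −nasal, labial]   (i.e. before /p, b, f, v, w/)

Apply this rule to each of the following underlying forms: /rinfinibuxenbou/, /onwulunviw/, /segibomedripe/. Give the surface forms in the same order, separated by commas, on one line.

/rinfinibuxenbou/: /n/ precedes the labial consonant /f/, so it assimilates in place to [m]. /n/ precedes the labial consonant /b/, so it assimilates in place to [m]. → [rimfinibuxembou].
/onwulunviw/: /n/ precedes the labial consonant /w/, so it assimilates in place to [m]. /n/ precedes the labial consonant /v/, so it assimilates in place to [m]. → [omwulumviw].
/segibomedripe/: the rule's environment is not met; surfaces unchanged as [segibomedripe].

rimfinibuxembou, omwulumviw, segibomedripe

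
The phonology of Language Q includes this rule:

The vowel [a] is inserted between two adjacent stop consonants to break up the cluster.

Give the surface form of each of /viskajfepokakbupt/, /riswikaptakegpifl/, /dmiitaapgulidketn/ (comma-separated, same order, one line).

viskajfepokakabupat, riswikapatakegapifl, dmiitaapagulidaketn

/viskajfepokakbupt/: /k/ and /b/ form a stop–stop cluster, so [a] is inserted between them. /p/ and /t/ form a stop–stop cluster, so [a] is inserted between them. → [viskajfepokakabupat].
/riswikaptakegpifl/: /p/ and /t/ form a stop–stop cluster, so [a] is inserted between them. /g/ and /p/ form a stop–stop cluster, so [a] is inserted between them. → [riswikapatakegapifl].
/dmiitaapgulidketn/: /p/ and /g/ form a stop–stop cluster, so [a] is inserted between them. /d/ and /k/ form a stop–stop cluster, so [a] is inserted between them. → [dmiitaapagulidaketn].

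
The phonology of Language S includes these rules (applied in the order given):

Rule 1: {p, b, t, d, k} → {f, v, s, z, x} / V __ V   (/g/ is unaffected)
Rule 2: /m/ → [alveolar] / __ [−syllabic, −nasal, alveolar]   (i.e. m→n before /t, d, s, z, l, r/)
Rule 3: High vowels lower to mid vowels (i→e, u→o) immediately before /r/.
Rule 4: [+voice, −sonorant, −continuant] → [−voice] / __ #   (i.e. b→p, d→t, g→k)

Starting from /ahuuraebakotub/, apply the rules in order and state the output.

ahuoraevaxosup

Rule 1 (intervocalic spirantization): /b/ is a stop between vowels /e/ and /a/, so it spirantizes to the fricative [v]. /k/ is a stop between vowels /a/ and /o/, so it spirantizes to the fricative [x]. /t/ is a stop between vowels /o/ and /u/, so it spirantizes to the fricative [s]. /ahuuraebakotub/ → ahuuraevaxosub.
Rule 2 (nasal place assimilation): no segment meets the environment; /ahuuraevaxosub/ is unchanged.
Rule 3 (pre-rhotic lowering): /u/ is a high vowel immediately before /r/, so it lowers to [o]. /ahuuraevaxosub/ → ahuoraevaxosub.
Rule 4 (final devoicing): /b/ is a voiced stop in word-final position, so it devoices to [p]. /ahuoraevaxosub/ → ahuoraevaxosup.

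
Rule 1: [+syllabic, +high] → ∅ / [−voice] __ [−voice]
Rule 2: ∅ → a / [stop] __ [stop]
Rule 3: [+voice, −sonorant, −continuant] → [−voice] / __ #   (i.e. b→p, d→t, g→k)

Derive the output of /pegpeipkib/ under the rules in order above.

Rule 1 (high vowel syncope): no segment meets the environment; /pegpeipkib/ is unchanged.
Rule 2 (stop-cluster a-epenthesis): /g/ and /p/ form a stop–stop cluster, so [a] is inserted between them. /p/ and /k/ form a stop–stop cluster, so [a] is inserted between them. /pegpeipkib/ → pegapeipakib.
Rule 3 (final devoicing): /b/ is a voiced stop in word-final position, so it devoices to [p]. /pegapeipakib/ → pegapeipakip.

pegapeipakip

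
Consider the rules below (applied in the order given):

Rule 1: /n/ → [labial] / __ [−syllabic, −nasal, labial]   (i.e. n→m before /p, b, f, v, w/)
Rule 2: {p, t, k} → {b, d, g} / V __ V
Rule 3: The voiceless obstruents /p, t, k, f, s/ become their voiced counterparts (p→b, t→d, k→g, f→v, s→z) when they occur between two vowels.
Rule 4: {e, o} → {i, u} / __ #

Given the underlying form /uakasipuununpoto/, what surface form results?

Rule 1 (nasal place assimilation): /n/ precedes the labial consonant /p/, so it assimilates in place to [m]. /uakasipuununpoto/ → uakasipuunumpoto.
Rule 2 (intervocalic voicing): /k/ is a voiceless stop between vowels /a/ and /a/, so it voices to [g]. /p/ is a voiceless stop between vowels /i/ and /u/, so it voices to [b]. /t/ is a voiceless stop between vowels /o/ and /o/, so it voices to [d]. /uakasipuunumpoto/ → uagasibuunumpodo.
Rule 3 (intervocalic voicing): /s/ is a voiceless obstruent between vowels /a/ and /i/, so it voices to [z]. /uagasibuunumpodo/ → uagazibuunumpodo.
Rule 4 (final vowel raising): /o/ is a mid vowel in word-final position, so it raises to [u]. /uagazibuunumpodo/ → uagazibuunumpodu.

uagazibuunumpodu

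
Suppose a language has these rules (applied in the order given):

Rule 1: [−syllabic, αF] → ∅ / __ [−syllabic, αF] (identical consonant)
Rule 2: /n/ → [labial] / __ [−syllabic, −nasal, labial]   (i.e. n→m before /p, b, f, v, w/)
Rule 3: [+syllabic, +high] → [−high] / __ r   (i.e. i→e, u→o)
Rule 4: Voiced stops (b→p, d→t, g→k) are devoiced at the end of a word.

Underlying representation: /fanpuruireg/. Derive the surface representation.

famporuerek

Rule 1 (degemination): no segment meets the environment; /fanpuruireg/ is unchanged.
Rule 2 (nasal place assimilation): /n/ precedes the labial consonant /p/, so it assimilates in place to [m]. /fanpuruireg/ → fampuruireg.
Rule 3 (pre-rhotic lowering): /u/ is a high vowel immediately before /r/, so it lowers to [o]. /i/ is a high vowel immediately before /r/, so it lowers to [e]. /fampuruireg/ → famporuereg.
Rule 4 (final devoicing): /g/ is a voiced stop in word-final position, so it devoices to [k]. /famporuereg/ → famporuerek.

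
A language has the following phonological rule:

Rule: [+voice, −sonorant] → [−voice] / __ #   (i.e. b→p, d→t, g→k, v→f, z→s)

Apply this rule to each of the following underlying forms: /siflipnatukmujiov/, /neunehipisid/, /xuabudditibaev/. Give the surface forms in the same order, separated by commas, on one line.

/siflipnatukmujiov/: /v/ is a voiced obstruent in word-final position, so it devoices to [f]. → [siflipnatukmujiof].
/neunehipisid/: /d/ is a voiced obstruent in word-final position, so it devoices to [t]. → [neunehipisit].
/xuabudditibaev/: /v/ is a voiced obstruent in word-final position, so it devoices to [f]. → [xuabudditibaef].

siflipnatukmujiof, neunehipisit, xuabudditibaef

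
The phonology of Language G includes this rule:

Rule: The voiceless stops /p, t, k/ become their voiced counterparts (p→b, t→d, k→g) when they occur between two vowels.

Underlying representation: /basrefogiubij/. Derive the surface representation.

No segment of /basrefogiubij/ meets the structural description of the rule, so the form surfaces unchanged.

basrefogiubij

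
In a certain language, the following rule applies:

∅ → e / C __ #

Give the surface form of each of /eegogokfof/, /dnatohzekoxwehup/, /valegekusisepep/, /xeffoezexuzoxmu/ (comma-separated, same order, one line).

eegogokfofe, dnatohzekoxwehupe, valegekusisepepe, xeffoezexuzoxmu

/eegogokfof/: the form ends in the consonant /f/, so [e] is inserted word-finally. → [eegogokfofe].
/dnatohzekoxwehup/: the form ends in the consonant /p/, so [e] is inserted word-finally. → [dnatohzekoxwehupe].
/valegekusisepep/: the form ends in the consonant /p/, so [e] is inserted word-finally. → [valegekusisepepe].
/xeffoezexuzoxmu/: the rule's environment is not met; surfaces unchanged as [xeffoezexuzoxmu].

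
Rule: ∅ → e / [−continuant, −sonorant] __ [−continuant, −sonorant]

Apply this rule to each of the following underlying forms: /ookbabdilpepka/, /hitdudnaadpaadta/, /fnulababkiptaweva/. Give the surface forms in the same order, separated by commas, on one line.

ookebabedilpepeka, hitedudnaadepaadeta, fnulababekipetaweva

/ookbabdilpepka/: /k/ and /b/ form a stop–stop cluster, so [e] is inserted between them. /b/ and /d/ form a stop–stop cluster, so [e] is inserted between them. /p/ and /k/ form a stop–stop cluster, so [e] is inserted between them. → [ookebabedilpepeka].
/hitdudnaadpaadta/: /t/ and /d/ form a stop–stop cluster, so [e] is inserted between them. /d/ and /p/ form a stop–stop cluster, so [e] is inserted between them. /d/ and /t/ form a stop–stop cluster, so [e] is inserted between them. → [hitedudnaadepaadeta].
/fnulababkiptaweva/: /b/ and /k/ form a stop–stop cluster, so [e] is inserted between them. /p/ and /t/ form a stop–stop cluster, so [e] is inserted between them. → [fnulababekipetaweva].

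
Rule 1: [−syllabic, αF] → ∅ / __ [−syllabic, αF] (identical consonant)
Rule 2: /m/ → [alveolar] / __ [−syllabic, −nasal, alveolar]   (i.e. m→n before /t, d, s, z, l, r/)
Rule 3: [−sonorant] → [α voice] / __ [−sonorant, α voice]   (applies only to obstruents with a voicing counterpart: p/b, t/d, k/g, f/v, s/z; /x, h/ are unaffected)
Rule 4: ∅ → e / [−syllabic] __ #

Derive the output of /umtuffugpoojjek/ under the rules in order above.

Rule 1 (degemination): /ff/ is a geminate; the first /f/ deletes. /jj/ is a geminate; the first /j/ deletes. /umtuffugpoojjek/ → umtufugpoojek.
Rule 2 (nasal place assimilation): /m/ precedes the alveolar consonant /t/, so it assimilates in place to [n]. /umtufugpoojek/ → untufugpoojek.
Rule 3 (regressive voicing assimilation): /g/ precedes the voiceless obstruent /p/, so it devoices to [k] by assimilation. /untufugpoojek/ → untufukpoojek.
Rule 4 (final e-epenthesis): the form ends in the consonant /k/, so [e] is inserted word-finally. /untufukpoojek/ → untufukpoojeke.

untufukpoojeke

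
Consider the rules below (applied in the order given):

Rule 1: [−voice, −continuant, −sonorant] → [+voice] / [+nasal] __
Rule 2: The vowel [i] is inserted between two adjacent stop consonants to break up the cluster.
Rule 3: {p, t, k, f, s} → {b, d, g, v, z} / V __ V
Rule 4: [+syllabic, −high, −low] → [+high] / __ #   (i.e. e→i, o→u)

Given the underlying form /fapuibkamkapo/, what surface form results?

Rule 1 (post-nasal voicing): /k/ is a voiceless stop immediately after the nasal /m/, so it voices to [g]. /fapuibkamkapo/ → fapuibkamgapo.
Rule 2 (stop-cluster i-epenthesis): /b/ and /k/ form a stop–stop cluster, so [i] is inserted between them. /fapuibkamgapo/ → fapuibikamgapo.
Rule 3 (intervocalic voicing): /p/ is a voiceless obstruent between vowels /a/ and /u/, so it voices to [b]. /k/ is a voiceless obstruent between vowels /i/ and /a/, so it voices to [g]. /p/ is a voiceless obstruent between vowels /a/ and /o/, so it voices to [b]. /fapuibikamgapo/ → fabuibigamgabo.
Rule 4 (final vowel raising): /o/ is a mid vowel in word-final position, so it raises to [u]. /fabuibigamgabo/ → fabuibigamgabu.

fabuibigamgabu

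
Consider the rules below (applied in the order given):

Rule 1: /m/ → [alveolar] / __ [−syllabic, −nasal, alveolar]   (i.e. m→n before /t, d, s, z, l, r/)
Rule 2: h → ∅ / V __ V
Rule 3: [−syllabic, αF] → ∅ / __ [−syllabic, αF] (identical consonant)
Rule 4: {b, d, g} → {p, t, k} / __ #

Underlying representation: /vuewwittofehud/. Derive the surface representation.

vuewitofeut

Rule 1 (nasal place assimilation): no segment meets the environment; /vuewwittofehud/ is unchanged.
Rule 2 (intervocalic h-deletion): /h/ occurs between vowels /e/ and /u/, so it deletes. /vuewwittofehud/ → vuewwittofeud.
Rule 3 (degemination): /ww/ is a geminate; the first /w/ deletes. /tt/ is a geminate; the first /t/ deletes. /vuewwittofeud/ → vuewitofeud.
Rule 4 (final devoicing): /d/ is a voiced stop in word-final position, so it devoices to [t]. /vuewitofeud/ → vuewitofeut.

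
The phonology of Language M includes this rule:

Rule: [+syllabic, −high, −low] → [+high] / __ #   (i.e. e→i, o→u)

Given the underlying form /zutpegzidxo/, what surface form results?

zutpegzidxu

Scanning /zutpegzidxo/: /e/ at position 5 is not in the conditioning environment; /o/ is a mid vowel in word-final position, so it raises to [u].
Result: [zutpegzidxu].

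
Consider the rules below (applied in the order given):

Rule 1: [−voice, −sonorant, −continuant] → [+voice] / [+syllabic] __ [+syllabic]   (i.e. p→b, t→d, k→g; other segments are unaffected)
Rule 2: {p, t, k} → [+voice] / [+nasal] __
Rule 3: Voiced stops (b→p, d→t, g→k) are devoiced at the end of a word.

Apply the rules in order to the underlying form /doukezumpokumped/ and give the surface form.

Rule 1 (intervocalic voicing): /k/ is a voiceless stop between vowels /u/ and /e/, so it voices to [g]. /k/ is a voiceless stop between vowels /o/ and /u/, so it voices to [g]. /doukezumpokumped/ → dougezumpogumped.
Rule 2 (post-nasal voicing): /p/ is a voiceless stop immediately after the nasal /m/, so it voices to [b]. /p/ is a voiceless stop immediately after the nasal /m/, so it voices to [b]. /dougezumpogumped/ → dougezumbogumbed.
Rule 3 (final devoicing): /d/ is a voiced stop in word-final position, so it devoices to [t]. /dougezumbogumbed/ → dougezumbogumbet.

dougezumbogumbet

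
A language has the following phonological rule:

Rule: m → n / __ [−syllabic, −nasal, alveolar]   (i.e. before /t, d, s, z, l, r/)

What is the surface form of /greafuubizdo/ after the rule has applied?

No segment of /greafuubizdo/ meets the structural description of the rule, so the form surfaces unchanged.

greafuubizdo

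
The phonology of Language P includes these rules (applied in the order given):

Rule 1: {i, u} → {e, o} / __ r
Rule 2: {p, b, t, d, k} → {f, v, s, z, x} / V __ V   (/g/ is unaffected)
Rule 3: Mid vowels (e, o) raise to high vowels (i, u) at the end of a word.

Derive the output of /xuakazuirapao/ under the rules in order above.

Rule 1 (pre-rhotic lowering): /i/ is a high vowel immediately before /r/, so it lowers to [e]. /xuakazuirapao/ → xuakazuerapao.
Rule 2 (intervocalic spirantization): /k/ is a stop between vowels /a/ and /a/, so it spirantizes to the fricative [x]. /p/ is a stop between vowels /a/ and /a/, so it spirantizes to the fricative [f]. /xuakazuerapao/ → xuaxazuerafao.
Rule 3 (final vowel raising): /o/ is a mid vowel in word-final position, so it raises to [u]. /xuaxazuerafao/ → xuaxazuerafau.

xuaxazuerafau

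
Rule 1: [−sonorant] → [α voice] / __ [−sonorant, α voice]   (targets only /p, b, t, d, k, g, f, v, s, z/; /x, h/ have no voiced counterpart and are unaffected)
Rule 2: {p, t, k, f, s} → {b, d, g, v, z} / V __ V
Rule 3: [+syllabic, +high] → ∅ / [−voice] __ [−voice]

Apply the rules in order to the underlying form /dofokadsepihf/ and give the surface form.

dovogatsebihf

Rule 1 (regressive voicing assimilation): /d/ precedes the voiceless obstruent /s/, so it devoices to [t] by assimilation. /dofokadsepihf/ → dofokatsepihf.
Rule 2 (intervocalic voicing): /f/ is a voiceless obstruent between vowels /o/ and /o/, so it voices to [v]. /k/ is a voiceless obstruent between vowels /o/ and /a/, so it voices to [g]. /p/ is a voiceless obstruent between vowels /e/ and /i/, so it voices to [b]. /dofokatsepihf/ → dovogatsebihf.
Rule 3 (high vowel syncope): no segment meets the environment; /dovogatsebihf/ is unchanged.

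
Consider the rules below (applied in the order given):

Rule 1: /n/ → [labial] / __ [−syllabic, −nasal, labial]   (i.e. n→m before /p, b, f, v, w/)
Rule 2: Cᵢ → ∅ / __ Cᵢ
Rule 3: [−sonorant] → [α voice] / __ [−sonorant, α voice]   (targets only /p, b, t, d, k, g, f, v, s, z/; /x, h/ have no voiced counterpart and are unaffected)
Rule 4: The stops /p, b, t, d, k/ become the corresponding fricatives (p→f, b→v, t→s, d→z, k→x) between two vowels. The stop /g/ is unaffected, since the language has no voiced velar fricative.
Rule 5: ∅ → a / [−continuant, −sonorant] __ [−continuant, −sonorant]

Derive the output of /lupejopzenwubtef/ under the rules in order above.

Rule 1 (nasal place assimilation): /n/ precedes the labial consonant /w/, so it assimilates in place to [m]. /lupejopzenwubtef/ → lupejopzemwubtef.
Rule 2 (degemination): no segment meets the environment; /lupejopzemwubtef/ is unchanged.
Rule 3 (regressive voicing assimilation): /p/ precedes the voiced obstruent /z/, so it voices to [b] by assimilation. /b/ precedes the voiceless obstruent /t/, so it devoices to [p] by assimilation. /lupejopzemwubtef/ → lupejobzemwuptef.
Rule 4 (intervocalic spirantization): /p/ is a stop between vowels /u/ and /e/, so it spirantizes to the fricative [f]. /lupejobzemwuptef/ → lufejobzemwuptef.
Rule 5 (stop-cluster a-epenthesis): /p/ and /t/ form a stop–stop cluster, so [a] is inserted between them. /lufejobzemwuptef/ → lufejobzemwupatef.

lufejobzemwupatef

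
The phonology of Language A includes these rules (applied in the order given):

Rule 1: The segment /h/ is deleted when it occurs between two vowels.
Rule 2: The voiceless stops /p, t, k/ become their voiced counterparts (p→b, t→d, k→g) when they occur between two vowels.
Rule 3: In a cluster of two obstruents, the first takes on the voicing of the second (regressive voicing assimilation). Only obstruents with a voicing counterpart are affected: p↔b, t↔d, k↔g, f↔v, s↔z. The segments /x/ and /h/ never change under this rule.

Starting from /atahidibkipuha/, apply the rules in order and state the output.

Rule 1 (intervocalic h-deletion): /h/ occurs between vowels /a/ and /i/, so it deletes. /h/ occurs between vowels /u/ and /a/, so it deletes. /atahidibkipuha/ → ataidibkipua.
Rule 2 (intervocalic voicing): /t/ is a voiceless stop between vowels /a/ and /a/, so it voices to [d]. /p/ is a voiceless stop between vowels /i/ and /u/, so it voices to [b]. /ataidibkipua/ → adaidibkibua.
Rule 3 (regressive voicing assimilation): /b/ precedes the voiceless obstruent /k/, so it devoices to [p] by assimilation. /adaidibkibua/ → adaidipkibua.

adaidipkibua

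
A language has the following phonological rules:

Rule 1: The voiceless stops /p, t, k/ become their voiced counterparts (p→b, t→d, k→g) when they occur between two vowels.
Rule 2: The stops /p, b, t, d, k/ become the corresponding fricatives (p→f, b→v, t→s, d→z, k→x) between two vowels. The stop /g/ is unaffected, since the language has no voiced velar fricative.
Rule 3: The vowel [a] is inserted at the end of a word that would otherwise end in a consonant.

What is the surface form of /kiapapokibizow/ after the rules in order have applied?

kiavavogivizowa

Rule 1 (intervocalic voicing): /p/ is a voiceless stop between vowels /a/ and /a/, so it voices to [b]. /p/ is a voiceless stop between vowels /a/ and /o/, so it voices to [b]. /k/ is a voiceless stop between vowels /o/ and /i/, so it voices to [g]. /kiapapokibizow/ → kiababogibizow.
Rule 2 (intervocalic spirantization): /b/ is a stop between vowels /a/ and /a/, so it spirantizes to the fricative [v]. /b/ is a stop between vowels /a/ and /o/, so it spirantizes to the fricative [v]. /b/ is a stop between vowels /i/ and /i/, so it spirantizes to the fricative [v]. /kiababogibizow/ → kiavavogivizow.
Rule 3 (final a-epenthesis): the form ends in the consonant /w/, so [a] is inserted word-finally. /kiavavogivizow/ → kiavavogivizowa.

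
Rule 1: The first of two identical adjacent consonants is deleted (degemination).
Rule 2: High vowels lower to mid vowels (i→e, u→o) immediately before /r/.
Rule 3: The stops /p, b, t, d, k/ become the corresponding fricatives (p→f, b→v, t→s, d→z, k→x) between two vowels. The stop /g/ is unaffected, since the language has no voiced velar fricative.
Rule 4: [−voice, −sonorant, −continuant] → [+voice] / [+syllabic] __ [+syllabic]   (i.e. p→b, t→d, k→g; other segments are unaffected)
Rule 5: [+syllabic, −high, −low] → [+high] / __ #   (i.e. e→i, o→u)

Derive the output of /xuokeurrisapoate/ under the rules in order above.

Rule 1 (degemination): /rr/ is a geminate; the first /r/ deletes. /xuokeurrisapoate/ → xuokeurisapoate.
Rule 2 (pre-rhotic lowering): /u/ is a high vowel immediately before /r/, so it lowers to [o]. /xuokeurisapoate/ → xuokeorisapoate.
Rule 3 (intervocalic spirantization): /k/ is a stop between vowels /o/ and /e/, so it spirantizes to the fricative [x]. /p/ is a stop between vowels /a/ and /o/, so it spirantizes to the fricative [f]. /t/ is a stop between vowels /a/ and /e/, so it spirantizes to the fricative [s]. /xuokeorisapoate/ → xuoxeorisafoase.
Rule 4 (intervocalic voicing): no segment meets the environment; /xuoxeorisafoase/ is unchanged.
Rule 5 (final vowel raising): /e/ is a mid vowel in word-final position, so it raises to [i]. /xuoxeorisafoase/ → xuoxeorisafoasi.

xuoxeorisafoasi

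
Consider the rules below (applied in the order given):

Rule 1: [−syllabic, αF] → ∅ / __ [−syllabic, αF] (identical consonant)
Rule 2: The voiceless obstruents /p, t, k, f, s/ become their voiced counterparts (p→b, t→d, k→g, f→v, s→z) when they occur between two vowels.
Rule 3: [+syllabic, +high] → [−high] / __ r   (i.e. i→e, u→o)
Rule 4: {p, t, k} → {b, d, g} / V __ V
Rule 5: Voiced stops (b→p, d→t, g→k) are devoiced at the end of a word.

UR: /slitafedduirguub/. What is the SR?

Rule 1 (degemination): /dd/ is a geminate; the first /d/ deletes. /slitafedduirguub/ → slitafeduirguub.
Rule 2 (intervocalic voicing): /t/ is a voiceless obstruent between vowels /i/ and /a/, so it voices to [d]. /f/ is a voiceless obstruent between vowels /a/ and /e/, so it voices to [v]. /slitafeduirguub/ → slidaveduirguub.
Rule 3 (pre-rhotic lowering): /i/ is a high vowel immediately before /r/, so it lowers to [e]. /slidaveduirguub/ → slidaveduerguub.
Rule 4 (intervocalic voicing): no segment meets the environment; /slidaveduerguub/ is unchanged.
Rule 5 (final devoicing): /b/ is a voiced stop in word-final position, so it devoices to [p]. /slidaveduerguub/ → slidaveduerguup.

slidaveduerguup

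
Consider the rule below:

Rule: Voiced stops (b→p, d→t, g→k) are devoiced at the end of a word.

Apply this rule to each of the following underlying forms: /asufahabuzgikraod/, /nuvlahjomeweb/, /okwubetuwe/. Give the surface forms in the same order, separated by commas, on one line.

/asufahabuzgikraod/: /d/ is a voiced stop in word-final position, so it devoices to [t]. → [asufahabuzgikraot].
/nuvlahjomeweb/: /b/ is a voiced stop in word-final position, so it devoices to [p]. → [nuvlahjomewep].
/okwubetuwe/: the rule's environment is not met; surfaces unchanged as [okwubetuwe].

asufahabuzgikraot, nuvlahjomewep, okwubetuwe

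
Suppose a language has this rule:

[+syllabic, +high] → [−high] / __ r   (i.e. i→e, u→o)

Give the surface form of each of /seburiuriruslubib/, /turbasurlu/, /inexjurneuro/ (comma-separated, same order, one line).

/seburiuriruslubib/: /u/ is a high vowel immediately before /r/, so it lowers to [o]. /u/ is a high vowel immediately before /r/, so it lowers to [o]. /i/ is a high vowel immediately before /r/, so it lowers to [e]. → [seborioreruslubib].
/turbasurlu/: /u/ is a high vowel immediately before /r/, so it lowers to [o]. /u/ is a high vowel immediately before /r/, so it lowers to [o]. → [torbasorlu].
/inexjurneuro/: /u/ is a high vowel immediately before /r/, so it lowers to [o]. /u/ is a high vowel immediately before /r/, so it lowers to [o]. → [inexjorneoro].

seborioreruslubib, torbasorlu, inexjorneoro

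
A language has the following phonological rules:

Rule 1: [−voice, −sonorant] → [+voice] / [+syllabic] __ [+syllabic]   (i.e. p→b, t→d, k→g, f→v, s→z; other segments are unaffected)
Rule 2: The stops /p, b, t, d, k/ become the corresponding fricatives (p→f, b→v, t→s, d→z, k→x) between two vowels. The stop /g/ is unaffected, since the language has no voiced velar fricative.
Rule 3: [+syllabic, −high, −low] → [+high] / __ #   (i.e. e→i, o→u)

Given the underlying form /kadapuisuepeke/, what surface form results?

Rule 1 (intervocalic voicing): /p/ is a voiceless obstruent between vowels /a/ and /u/, so it voices to [b]. /s/ is a voiceless obstruent between vowels /i/ and /u/, so it voices to [z]. /p/ is a voiceless obstruent between vowels /e/ and /e/, so it voices to [b]. /k/ is a voiceless obstruent between vowels /e/ and /e/, so it voices to [g]. /kadapuisuepeke/ → kadabuizuebege.
Rule 2 (intervocalic spirantization): /d/ is a stop between vowels /a/ and /a/, so it spirantizes to the fricative [z]. /b/ is a stop between vowels /a/ and /u/, so it spirantizes to the fricative [v]. /b/ is a stop between vowels /e/ and /e/, so it spirantizes to the fricative [v]. /kadabuizuebege/ → kazavuizuevege.
Rule 3 (final vowel raising): /e/ is a mid vowel in word-final position, so it raises to [i]. /kazavuizuevege/ → kazavuizuevegi.

kazavuizuevegi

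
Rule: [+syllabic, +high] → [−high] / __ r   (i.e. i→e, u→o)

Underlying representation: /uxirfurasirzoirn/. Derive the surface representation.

uxerforaserzoern

/i/ is a high vowel immediately before /r/, so it lowers to [e].
/u/ is a high vowel immediately before /r/, so it lowers to [o].
/i/ is a high vowel immediately before /r/, so it lowers to [e].
/i/ is a high vowel immediately before /r/, so it lowers to [e].
The other instance of /u/ does not occur in the required environment and remains unchanged.
Surface form: [uxerforaserzoern].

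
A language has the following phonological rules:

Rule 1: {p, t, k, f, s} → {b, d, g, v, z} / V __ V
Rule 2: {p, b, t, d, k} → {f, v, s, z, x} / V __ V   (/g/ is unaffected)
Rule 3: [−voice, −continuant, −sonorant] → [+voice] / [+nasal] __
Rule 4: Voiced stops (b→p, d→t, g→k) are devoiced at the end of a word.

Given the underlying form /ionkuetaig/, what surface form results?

Rule 1 (intervocalic voicing): /t/ is a voiceless obstruent between vowels /e/ and /a/, so it voices to [d]. /ionkuetaig/ → ionkuedaig.
Rule 2 (intervocalic spirantization): /d/ is a stop between vowels /e/ and /a/, so it spirantizes to the fricative [z]. /ionkuedaig/ → ionkuezaig.
Rule 3 (post-nasal voicing): /k/ is a voiceless stop immediately after the nasal /n/, so it voices to [g]. /ionkuezaig/ → ionguezaig.
Rule 4 (final devoicing): /g/ is a voiced stop in word-final position, so it devoices to [k]. /ionguezaig/ → ionguezaik.

ionguezaik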